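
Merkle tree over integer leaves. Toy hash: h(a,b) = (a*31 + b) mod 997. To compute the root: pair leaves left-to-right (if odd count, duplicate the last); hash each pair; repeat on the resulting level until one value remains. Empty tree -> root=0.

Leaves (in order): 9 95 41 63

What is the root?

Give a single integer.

L0: [9, 95, 41, 63]
L1: h(9,95)=(9*31+95)%997=374 h(41,63)=(41*31+63)%997=337 -> [374, 337]
L2: h(374,337)=(374*31+337)%997=964 -> [964]

Answer: 964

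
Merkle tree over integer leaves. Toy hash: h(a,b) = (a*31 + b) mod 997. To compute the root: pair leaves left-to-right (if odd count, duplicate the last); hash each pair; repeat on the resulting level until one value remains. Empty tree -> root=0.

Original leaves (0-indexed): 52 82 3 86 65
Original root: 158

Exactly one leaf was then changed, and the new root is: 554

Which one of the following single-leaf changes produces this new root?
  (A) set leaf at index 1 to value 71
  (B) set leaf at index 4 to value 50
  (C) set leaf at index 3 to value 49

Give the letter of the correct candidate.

Answer: A

Derivation:
Original leaves: [52, 82, 3, 86, 65]
Target new root: 554
Try each candidate change and compute the resulting root:
Candidate A: set leaf[1] = 71 -> leaves = [52, 71, 3, 86, 65]
  L0: [52, 71, 3, 86, 65]
  L1: h(52,71)=(52*31+71)%997=686 h(3,86)=(3*31+86)%997=179 h(65,65)=(65*31+65)%997=86 -> [686, 179, 86]
  L2: h(686,179)=(686*31+179)%997=508 h(86,86)=(86*31+86)%997=758 -> [508, 758]
  L3: h(508,758)=(508*31+758)%997=554 -> [554]
  root = 554 == target 554  ** MATCH **
Candidate B: set leaf[4] = 50 -> leaves = [52, 82, 3, 86, 50]
  L0: [52, 82, 3, 86, 50]
  L1: h(52,82)=(52*31+82)%997=697 h(3,86)=(3*31+86)%997=179 h(50,50)=(50*31+50)%997=603 -> [697, 179, 603]
  L2: h(697,179)=(697*31+179)%997=849 h(603,603)=(603*31+603)%997=353 -> [849, 353]
  L3: h(849,353)=(849*31+353)%997=750 -> [750]
  root = 750 != target 554
Candidate C: set leaf[3] = 49 -> leaves = [52, 82, 3, 49, 65]
  L0: [52, 82, 3, 49, 65]
  L1: h(52,82)=(52*31+82)%997=697 h(3,49)=(3*31+49)%997=142 h(65,65)=(65*31+65)%997=86 -> [697, 142, 86]
  L2: h(697,142)=(697*31+142)%997=812 h(86,86)=(86*31+86)%997=758 -> [812, 758]
  L3: h(812,758)=(812*31+758)%997=8 -> [8]
  root = 8 != target 554
Candidate A produces the target root.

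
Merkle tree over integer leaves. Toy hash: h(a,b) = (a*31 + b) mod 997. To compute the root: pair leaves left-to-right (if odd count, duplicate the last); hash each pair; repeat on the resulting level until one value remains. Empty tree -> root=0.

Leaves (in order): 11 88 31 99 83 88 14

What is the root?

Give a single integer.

Answer: 655

Derivation:
L0: [11, 88, 31, 99, 83, 88, 14]
L1: h(11,88)=(11*31+88)%997=429 h(31,99)=(31*31+99)%997=63 h(83,88)=(83*31+88)%997=667 h(14,14)=(14*31+14)%997=448 -> [429, 63, 667, 448]
L2: h(429,63)=(429*31+63)%997=401 h(667,448)=(667*31+448)%997=188 -> [401, 188]
L3: h(401,188)=(401*31+188)%997=655 -> [655]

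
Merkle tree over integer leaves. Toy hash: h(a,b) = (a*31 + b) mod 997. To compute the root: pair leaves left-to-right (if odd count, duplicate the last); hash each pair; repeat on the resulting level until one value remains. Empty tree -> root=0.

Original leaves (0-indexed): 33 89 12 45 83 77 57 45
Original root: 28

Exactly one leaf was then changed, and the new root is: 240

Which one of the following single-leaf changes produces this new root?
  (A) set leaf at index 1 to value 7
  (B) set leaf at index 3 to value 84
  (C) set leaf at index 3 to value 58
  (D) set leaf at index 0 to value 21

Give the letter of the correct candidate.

Answer: B

Derivation:
Original leaves: [33, 89, 12, 45, 83, 77, 57, 45]
Target new root: 240
Try each candidate change and compute the resulting root:
Candidate A: set leaf[1] = 7 -> leaves = [33, 7, 12, 45, 83, 77, 57, 45]
  L0: [33, 7, 12, 45, 83, 77, 57, 45]
  L1: h(33,7)=(33*31+7)%997=33 h(12,45)=(12*31+45)%997=417 h(83,77)=(83*31+77)%997=656 h(57,45)=(57*31+45)%997=815 -> [33, 417, 656, 815]
  L2: h(33,417)=(33*31+417)%997=443 h(656,815)=(656*31+815)%997=214 -> [443, 214]
  L3: h(443,214)=(443*31+214)%997=986 -> [986]
  root = 986 != target 240
Candidate B: set leaf[3] = 84 -> leaves = [33, 89, 12, 84, 83, 77, 57, 45]
  L0: [33, 89, 12, 84, 83, 77, 57, 45]
  L1: h(33,89)=(33*31+89)%997=115 h(12,84)=(12*31+84)%997=456 h(83,77)=(83*31+77)%997=656 h(57,45)=(57*31+45)%997=815 -> [115, 456, 656, 815]
  L2: h(115,456)=(115*31+456)%997=33 h(656,815)=(656*31+815)%997=214 -> [33, 214]
  L3: h(33,214)=(33*31+214)%997=240 -> [240]
  root = 240 == target 240  ** MATCH **
Candidate C: set leaf[3] = 58 -> leaves = [33, 89, 12, 58, 83, 77, 57, 45]
  L0: [33, 89, 12, 58, 83, 77, 57, 45]
  L1: h(33,89)=(33*31+89)%997=115 h(12,58)=(12*31+58)%997=430 h(83,77)=(83*31+77)%997=656 h(57,45)=(57*31+45)%997=815 -> [115, 430, 656, 815]
  L2: h(115,430)=(115*31+430)%997=7 h(656,815)=(656*31+815)%997=214 -> [7, 214]
  L3: h(7,214)=(7*31+214)%997=431 -> [431]
  root = 431 != target 240
Candidate D: set leaf[0] = 21 -> leaves = [21, 89, 12, 45, 83, 77, 57, 45]
  L0: [21, 89, 12, 45, 83, 77, 57, 45]
  L1: h(21,89)=(21*31+89)%997=740 h(12,45)=(12*31+45)%997=417 h(83,77)=(83*31+77)%997=656 h(57,45)=(57*31+45)%997=815 -> [740, 417, 656, 815]
  L2: h(740,417)=(740*31+417)%997=426 h(656,815)=(656*31+815)%997=214 -> [426, 214]
  L3: h(426,214)=(426*31+214)%997=459 -> [459]
  root = 459 != target 240
Candidate B produces the target root.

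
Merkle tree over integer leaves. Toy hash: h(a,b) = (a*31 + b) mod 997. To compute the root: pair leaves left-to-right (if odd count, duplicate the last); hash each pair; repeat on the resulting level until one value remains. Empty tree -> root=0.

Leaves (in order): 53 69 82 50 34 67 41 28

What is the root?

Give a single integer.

L0: [53, 69, 82, 50, 34, 67, 41, 28]
L1: h(53,69)=(53*31+69)%997=715 h(82,50)=(82*31+50)%997=598 h(34,67)=(34*31+67)%997=124 h(41,28)=(41*31+28)%997=302 -> [715, 598, 124, 302]
L2: h(715,598)=(715*31+598)%997=829 h(124,302)=(124*31+302)%997=158 -> [829, 158]
L3: h(829,158)=(829*31+158)%997=932 -> [932]

Answer: 932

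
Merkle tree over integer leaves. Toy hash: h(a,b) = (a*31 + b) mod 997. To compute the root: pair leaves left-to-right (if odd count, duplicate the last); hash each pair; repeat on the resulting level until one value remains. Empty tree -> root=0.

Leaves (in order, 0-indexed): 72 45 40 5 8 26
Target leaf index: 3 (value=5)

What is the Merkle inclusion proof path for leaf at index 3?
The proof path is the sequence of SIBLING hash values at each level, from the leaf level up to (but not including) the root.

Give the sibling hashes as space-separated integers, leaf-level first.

Answer: 40 283 792

Derivation:
L0 (leaves): [72, 45, 40, 5, 8, 26], target index=3
L1: h(72,45)=(72*31+45)%997=283 [pair 0] h(40,5)=(40*31+5)%997=248 [pair 1] h(8,26)=(8*31+26)%997=274 [pair 2] -> [283, 248, 274]
  Sibling for proof at L0: 40
L2: h(283,248)=(283*31+248)%997=48 [pair 0] h(274,274)=(274*31+274)%997=792 [pair 1] -> [48, 792]
  Sibling for proof at L1: 283
L3: h(48,792)=(48*31+792)%997=286 [pair 0] -> [286]
  Sibling for proof at L2: 792
Root: 286
Proof path (sibling hashes from leaf to root): [40, 283, 792]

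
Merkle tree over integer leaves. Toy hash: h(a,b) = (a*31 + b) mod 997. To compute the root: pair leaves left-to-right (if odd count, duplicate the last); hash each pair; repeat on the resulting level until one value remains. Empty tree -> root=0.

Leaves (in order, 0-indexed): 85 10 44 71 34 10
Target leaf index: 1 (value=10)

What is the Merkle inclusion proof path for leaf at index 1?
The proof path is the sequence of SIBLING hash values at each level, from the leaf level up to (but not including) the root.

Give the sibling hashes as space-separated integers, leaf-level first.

Answer: 85 438 150

Derivation:
L0 (leaves): [85, 10, 44, 71, 34, 10], target index=1
L1: h(85,10)=(85*31+10)%997=651 [pair 0] h(44,71)=(44*31+71)%997=438 [pair 1] h(34,10)=(34*31+10)%997=67 [pair 2] -> [651, 438, 67]
  Sibling for proof at L0: 85
L2: h(651,438)=(651*31+438)%997=679 [pair 0] h(67,67)=(67*31+67)%997=150 [pair 1] -> [679, 150]
  Sibling for proof at L1: 438
L3: h(679,150)=(679*31+150)%997=262 [pair 0] -> [262]
  Sibling for proof at L2: 150
Root: 262
Proof path (sibling hashes from leaf to root): [85, 438, 150]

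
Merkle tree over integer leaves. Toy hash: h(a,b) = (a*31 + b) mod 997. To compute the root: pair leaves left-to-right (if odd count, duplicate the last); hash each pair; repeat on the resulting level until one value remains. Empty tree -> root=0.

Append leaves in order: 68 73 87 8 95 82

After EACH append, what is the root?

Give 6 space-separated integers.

After append 68 (leaves=[68]):
  L0: [68]
  root=68
After append 73 (leaves=[68, 73]):
  L0: [68, 73]
  L1: h(68,73)=(68*31+73)%997=187 -> [187]
  root=187
After append 87 (leaves=[68, 73, 87]):
  L0: [68, 73, 87]
  L1: h(68,73)=(68*31+73)%997=187 h(87,87)=(87*31+87)%997=790 -> [187, 790]
  L2: h(187,790)=(187*31+790)%997=605 -> [605]
  root=605
After append 8 (leaves=[68, 73, 87, 8]):
  L0: [68, 73, 87, 8]
  L1: h(68,73)=(68*31+73)%997=187 h(87,8)=(87*31+8)%997=711 -> [187, 711]
  L2: h(187,711)=(187*31+711)%997=526 -> [526]
  root=526
After append 95 (leaves=[68, 73, 87, 8, 95]):
  L0: [68, 73, 87, 8, 95]
  L1: h(68,73)=(68*31+73)%997=187 h(87,8)=(87*31+8)%997=711 h(95,95)=(95*31+95)%997=49 -> [187, 711, 49]
  L2: h(187,711)=(187*31+711)%997=526 h(49,49)=(49*31+49)%997=571 -> [526, 571]
  L3: h(526,571)=(526*31+571)%997=925 -> [925]
  root=925
After append 82 (leaves=[68, 73, 87, 8, 95, 82]):
  L0: [68, 73, 87, 8, 95, 82]
  L1: h(68,73)=(68*31+73)%997=187 h(87,8)=(87*31+8)%997=711 h(95,82)=(95*31+82)%997=36 -> [187, 711, 36]
  L2: h(187,711)=(187*31+711)%997=526 h(36,36)=(36*31+36)%997=155 -> [526, 155]
  L3: h(526,155)=(526*31+155)%997=509 -> [509]
  root=509

Answer: 68 187 605 526 925 509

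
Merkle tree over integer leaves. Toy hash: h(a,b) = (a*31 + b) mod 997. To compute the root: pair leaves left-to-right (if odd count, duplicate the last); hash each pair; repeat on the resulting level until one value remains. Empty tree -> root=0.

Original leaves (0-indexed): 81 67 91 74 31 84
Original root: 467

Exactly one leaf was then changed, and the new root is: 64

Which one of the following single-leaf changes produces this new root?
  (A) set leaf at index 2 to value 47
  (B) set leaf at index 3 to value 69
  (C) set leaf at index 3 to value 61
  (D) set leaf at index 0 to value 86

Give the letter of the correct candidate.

Answer: C

Derivation:
Original leaves: [81, 67, 91, 74, 31, 84]
Target new root: 64
Try each candidate change and compute the resulting root:
Candidate A: set leaf[2] = 47 -> leaves = [81, 67, 47, 74, 31, 84]
  L0: [81, 67, 47, 74, 31, 84]
  L1: h(81,67)=(81*31+67)%997=584 h(47,74)=(47*31+74)%997=534 h(31,84)=(31*31+84)%997=48 -> [584, 534, 48]
  L2: h(584,534)=(584*31+534)%997=692 h(48,48)=(48*31+48)%997=539 -> [692, 539]
  L3: h(692,539)=(692*31+539)%997=57 -> [57]
  root = 57 != target 64
Candidate B: set leaf[3] = 69 -> leaves = [81, 67, 91, 69, 31, 84]
  L0: [81, 67, 91, 69, 31, 84]
  L1: h(81,67)=(81*31+67)%997=584 h(91,69)=(91*31+69)%997=896 h(31,84)=(31*31+84)%997=48 -> [584, 896, 48]
  L2: h(584,896)=(584*31+896)%997=57 h(48,48)=(48*31+48)%997=539 -> [57, 539]
  L3: h(57,539)=(57*31+539)%997=312 -> [312]
  root = 312 != target 64
Candidate C: set leaf[3] = 61 -> leaves = [81, 67, 91, 61, 31, 84]
  L0: [81, 67, 91, 61, 31, 84]
  L1: h(81,67)=(81*31+67)%997=584 h(91,61)=(91*31+61)%997=888 h(31,84)=(31*31+84)%997=48 -> [584, 888, 48]
  L2: h(584,888)=(584*31+888)%997=49 h(48,48)=(48*31+48)%997=539 -> [49, 539]
  L3: h(49,539)=(49*31+539)%997=64 -> [64]
  root = 64 == target 64  ** MATCH **
Candidate D: set leaf[0] = 86 -> leaves = [86, 67, 91, 74, 31, 84]
  L0: [86, 67, 91, 74, 31, 84]
  L1: h(86,67)=(86*31+67)%997=739 h(91,74)=(91*31+74)%997=901 h(31,84)=(31*31+84)%997=48 -> [739, 901, 48]
  L2: h(739,901)=(739*31+901)%997=879 h(48,48)=(48*31+48)%997=539 -> [879, 539]
  L3: h(879,539)=(879*31+539)%997=869 -> [869]
  root = 869 != target 64
Candidate C produces the target root.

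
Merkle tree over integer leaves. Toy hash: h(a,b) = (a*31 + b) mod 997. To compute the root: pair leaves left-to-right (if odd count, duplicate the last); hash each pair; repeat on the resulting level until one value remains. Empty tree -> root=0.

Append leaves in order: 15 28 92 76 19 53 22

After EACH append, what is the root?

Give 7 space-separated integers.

Answer: 15 493 281 265 752 843 905

Derivation:
After append 15 (leaves=[15]):
  L0: [15]
  root=15
After append 28 (leaves=[15, 28]):
  L0: [15, 28]
  L1: h(15,28)=(15*31+28)%997=493 -> [493]
  root=493
After append 92 (leaves=[15, 28, 92]):
  L0: [15, 28, 92]
  L1: h(15,28)=(15*31+28)%997=493 h(92,92)=(92*31+92)%997=950 -> [493, 950]
  L2: h(493,950)=(493*31+950)%997=281 -> [281]
  root=281
After append 76 (leaves=[15, 28, 92, 76]):
  L0: [15, 28, 92, 76]
  L1: h(15,28)=(15*31+28)%997=493 h(92,76)=(92*31+76)%997=934 -> [493, 934]
  L2: h(493,934)=(493*31+934)%997=265 -> [265]
  root=265
After append 19 (leaves=[15, 28, 92, 76, 19]):
  L0: [15, 28, 92, 76, 19]
  L1: h(15,28)=(15*31+28)%997=493 h(92,76)=(92*31+76)%997=934 h(19,19)=(19*31+19)%997=608 -> [493, 934, 608]
  L2: h(493,934)=(493*31+934)%997=265 h(608,608)=(608*31+608)%997=513 -> [265, 513]
  L3: h(265,513)=(265*31+513)%997=752 -> [752]
  root=752
After append 53 (leaves=[15, 28, 92, 76, 19, 53]):
  L0: [15, 28, 92, 76, 19, 53]
  L1: h(15,28)=(15*31+28)%997=493 h(92,76)=(92*31+76)%997=934 h(19,53)=(19*31+53)%997=642 -> [493, 934, 642]
  L2: h(493,934)=(493*31+934)%997=265 h(642,642)=(642*31+642)%997=604 -> [265, 604]
  L3: h(265,604)=(265*31+604)%997=843 -> [843]
  root=843
After append 22 (leaves=[15, 28, 92, 76, 19, 53, 22]):
  L0: [15, 28, 92, 76, 19, 53, 22]
  L1: h(15,28)=(15*31+28)%997=493 h(92,76)=(92*31+76)%997=934 h(19,53)=(19*31+53)%997=642 h(22,22)=(22*31+22)%997=704 -> [493, 934, 642, 704]
  L2: h(493,934)=(493*31+934)%997=265 h(642,704)=(642*31+704)%997=666 -> [265, 666]
  L3: h(265,666)=(265*31+666)%997=905 -> [905]
  root=905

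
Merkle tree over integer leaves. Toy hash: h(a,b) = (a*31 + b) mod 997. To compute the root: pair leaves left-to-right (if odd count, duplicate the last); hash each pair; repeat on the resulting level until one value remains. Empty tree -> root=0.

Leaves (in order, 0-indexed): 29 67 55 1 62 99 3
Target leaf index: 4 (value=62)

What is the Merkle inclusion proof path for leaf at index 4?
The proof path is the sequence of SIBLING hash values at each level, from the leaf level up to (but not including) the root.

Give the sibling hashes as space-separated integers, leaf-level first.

Answer: 99 96 745

Derivation:
L0 (leaves): [29, 67, 55, 1, 62, 99, 3], target index=4
L1: h(29,67)=(29*31+67)%997=966 [pair 0] h(55,1)=(55*31+1)%997=709 [pair 1] h(62,99)=(62*31+99)%997=27 [pair 2] h(3,3)=(3*31+3)%997=96 [pair 3] -> [966, 709, 27, 96]
  Sibling for proof at L0: 99
L2: h(966,709)=(966*31+709)%997=745 [pair 0] h(27,96)=(27*31+96)%997=933 [pair 1] -> [745, 933]
  Sibling for proof at L1: 96
L3: h(745,933)=(745*31+933)%997=100 [pair 0] -> [100]
  Sibling for proof at L2: 745
Root: 100
Proof path (sibling hashes from leaf to root): [99, 96, 745]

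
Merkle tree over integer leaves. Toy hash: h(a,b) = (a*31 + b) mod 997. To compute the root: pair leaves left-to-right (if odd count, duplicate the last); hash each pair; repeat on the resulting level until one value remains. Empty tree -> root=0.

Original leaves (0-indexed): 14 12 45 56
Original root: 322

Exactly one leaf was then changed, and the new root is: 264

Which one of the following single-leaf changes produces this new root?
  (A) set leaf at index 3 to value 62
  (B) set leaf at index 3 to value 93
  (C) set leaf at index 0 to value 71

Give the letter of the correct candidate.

Original leaves: [14, 12, 45, 56]
Target new root: 264
Try each candidate change and compute the resulting root:
Candidate A: set leaf[3] = 62 -> leaves = [14, 12, 45, 62]
  L0: [14, 12, 45, 62]
  L1: h(14,12)=(14*31+12)%997=446 h(45,62)=(45*31+62)%997=460 -> [446, 460]
  L2: h(446,460)=(446*31+460)%997=328 -> [328]
  root = 328 != target 264
Candidate B: set leaf[3] = 93 -> leaves = [14, 12, 45, 93]
  L0: [14, 12, 45, 93]
  L1: h(14,12)=(14*31+12)%997=446 h(45,93)=(45*31+93)%997=491 -> [446, 491]
  L2: h(446,491)=(446*31+491)%997=359 -> [359]
  root = 359 != target 264
Candidate C: set leaf[0] = 71 -> leaves = [71, 12, 45, 56]
  L0: [71, 12, 45, 56]
  L1: h(71,12)=(71*31+12)%997=219 h(45,56)=(45*31+56)%997=454 -> [219, 454]
  L2: h(219,454)=(219*31+454)%997=264 -> [264]
  root = 264 == target 264  ** MATCH **
Candidate C produces the target root.

Answer: C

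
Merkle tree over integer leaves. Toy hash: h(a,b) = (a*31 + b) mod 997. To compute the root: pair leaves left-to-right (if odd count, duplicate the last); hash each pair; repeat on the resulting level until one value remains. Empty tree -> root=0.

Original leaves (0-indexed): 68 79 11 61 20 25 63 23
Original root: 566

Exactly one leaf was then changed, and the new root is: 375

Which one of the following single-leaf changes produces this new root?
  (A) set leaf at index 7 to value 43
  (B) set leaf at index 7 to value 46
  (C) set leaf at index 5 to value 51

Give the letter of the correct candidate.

Answer: C

Derivation:
Original leaves: [68, 79, 11, 61, 20, 25, 63, 23]
Target new root: 375
Try each candidate change and compute the resulting root:
Candidate A: set leaf[7] = 43 -> leaves = [68, 79, 11, 61, 20, 25, 63, 43]
  L0: [68, 79, 11, 61, 20, 25, 63, 43]
  L1: h(68,79)=(68*31+79)%997=193 h(11,61)=(11*31+61)%997=402 h(20,25)=(20*31+25)%997=645 h(63,43)=(63*31+43)%997=2 -> [193, 402, 645, 2]
  L2: h(193,402)=(193*31+402)%997=403 h(645,2)=(645*31+2)%997=57 -> [403, 57]
  L3: h(403,57)=(403*31+57)%997=586 -> [586]
  root = 586 != target 375
Candidate B: set leaf[7] = 46 -> leaves = [68, 79, 11, 61, 20, 25, 63, 46]
  L0: [68, 79, 11, 61, 20, 25, 63, 46]
  L1: h(68,79)=(68*31+79)%997=193 h(11,61)=(11*31+61)%997=402 h(20,25)=(20*31+25)%997=645 h(63,46)=(63*31+46)%997=5 -> [193, 402, 645, 5]
  L2: h(193,402)=(193*31+402)%997=403 h(645,5)=(645*31+5)%997=60 -> [403, 60]
  L3: h(403,60)=(403*31+60)%997=589 -> [589]
  root = 589 != target 375
Candidate C: set leaf[5] = 51 -> leaves = [68, 79, 11, 61, 20, 51, 63, 23]
  L0: [68, 79, 11, 61, 20, 51, 63, 23]
  L1: h(68,79)=(68*31+79)%997=193 h(11,61)=(11*31+61)%997=402 h(20,51)=(20*31+51)%997=671 h(63,23)=(63*31+23)%997=979 -> [193, 402, 671, 979]
  L2: h(193,402)=(193*31+402)%997=403 h(671,979)=(671*31+979)%997=843 -> [403, 843]
  L3: h(403,843)=(403*31+843)%997=375 -> [375]
  root = 375 == target 375  ** MATCH **
Candidate C produces the target root.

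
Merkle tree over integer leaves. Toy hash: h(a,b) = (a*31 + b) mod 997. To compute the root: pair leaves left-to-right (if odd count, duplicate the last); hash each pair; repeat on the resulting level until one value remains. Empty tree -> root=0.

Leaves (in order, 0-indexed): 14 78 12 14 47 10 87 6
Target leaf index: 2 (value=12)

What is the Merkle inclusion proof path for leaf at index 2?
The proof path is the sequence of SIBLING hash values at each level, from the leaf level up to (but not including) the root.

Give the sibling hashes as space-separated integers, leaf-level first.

L0 (leaves): [14, 78, 12, 14, 47, 10, 87, 6], target index=2
L1: h(14,78)=(14*31+78)%997=512 [pair 0] h(12,14)=(12*31+14)%997=386 [pair 1] h(47,10)=(47*31+10)%997=470 [pair 2] h(87,6)=(87*31+6)%997=709 [pair 3] -> [512, 386, 470, 709]
  Sibling for proof at L0: 14
L2: h(512,386)=(512*31+386)%997=306 [pair 0] h(470,709)=(470*31+709)%997=324 [pair 1] -> [306, 324]
  Sibling for proof at L1: 512
L3: h(306,324)=(306*31+324)%997=837 [pair 0] -> [837]
  Sibling for proof at L2: 324
Root: 837
Proof path (sibling hashes from leaf to root): [14, 512, 324]

Answer: 14 512 324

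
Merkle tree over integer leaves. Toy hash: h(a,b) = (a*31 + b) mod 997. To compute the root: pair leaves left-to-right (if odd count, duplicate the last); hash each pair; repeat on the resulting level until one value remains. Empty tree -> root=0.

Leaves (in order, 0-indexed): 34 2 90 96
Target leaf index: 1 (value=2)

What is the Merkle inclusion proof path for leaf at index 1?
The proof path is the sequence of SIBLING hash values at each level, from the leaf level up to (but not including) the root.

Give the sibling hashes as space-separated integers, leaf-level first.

Answer: 34 892

Derivation:
L0 (leaves): [34, 2, 90, 96], target index=1
L1: h(34,2)=(34*31+2)%997=59 [pair 0] h(90,96)=(90*31+96)%997=892 [pair 1] -> [59, 892]
  Sibling for proof at L0: 34
L2: h(59,892)=(59*31+892)%997=727 [pair 0] -> [727]
  Sibling for proof at L1: 892
Root: 727
Proof path (sibling hashes from leaf to root): [34, 892]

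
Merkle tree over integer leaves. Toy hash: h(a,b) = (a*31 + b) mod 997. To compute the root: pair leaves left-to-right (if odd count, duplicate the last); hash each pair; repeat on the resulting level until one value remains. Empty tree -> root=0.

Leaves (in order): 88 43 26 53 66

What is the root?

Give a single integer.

Answer: 439

Derivation:
L0: [88, 43, 26, 53, 66]
L1: h(88,43)=(88*31+43)%997=777 h(26,53)=(26*31+53)%997=859 h(66,66)=(66*31+66)%997=118 -> [777, 859, 118]
L2: h(777,859)=(777*31+859)%997=21 h(118,118)=(118*31+118)%997=785 -> [21, 785]
L3: h(21,785)=(21*31+785)%997=439 -> [439]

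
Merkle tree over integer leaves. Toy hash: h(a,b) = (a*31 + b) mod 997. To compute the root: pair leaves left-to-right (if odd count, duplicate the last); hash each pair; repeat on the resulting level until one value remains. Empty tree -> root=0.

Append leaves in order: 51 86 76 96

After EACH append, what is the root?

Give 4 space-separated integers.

Answer: 51 670 271 291

Derivation:
After append 51 (leaves=[51]):
  L0: [51]
  root=51
After append 86 (leaves=[51, 86]):
  L0: [51, 86]
  L1: h(51,86)=(51*31+86)%997=670 -> [670]
  root=670
After append 76 (leaves=[51, 86, 76]):
  L0: [51, 86, 76]
  L1: h(51,86)=(51*31+86)%997=670 h(76,76)=(76*31+76)%997=438 -> [670, 438]
  L2: h(670,438)=(670*31+438)%997=271 -> [271]
  root=271
After append 96 (leaves=[51, 86, 76, 96]):
  L0: [51, 86, 76, 96]
  L1: h(51,86)=(51*31+86)%997=670 h(76,96)=(76*31+96)%997=458 -> [670, 458]
  L2: h(670,458)=(670*31+458)%997=291 -> [291]
  root=291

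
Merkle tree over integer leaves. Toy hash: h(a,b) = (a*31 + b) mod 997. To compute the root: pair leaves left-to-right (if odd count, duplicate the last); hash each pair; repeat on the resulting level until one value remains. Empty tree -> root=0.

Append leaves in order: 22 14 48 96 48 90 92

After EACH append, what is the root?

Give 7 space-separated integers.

Answer: 22 696 181 229 419 766 138

Derivation:
After append 22 (leaves=[22]):
  L0: [22]
  root=22
After append 14 (leaves=[22, 14]):
  L0: [22, 14]
  L1: h(22,14)=(22*31+14)%997=696 -> [696]
  root=696
After append 48 (leaves=[22, 14, 48]):
  L0: [22, 14, 48]
  L1: h(22,14)=(22*31+14)%997=696 h(48,48)=(48*31+48)%997=539 -> [696, 539]
  L2: h(696,539)=(696*31+539)%997=181 -> [181]
  root=181
After append 96 (leaves=[22, 14, 48, 96]):
  L0: [22, 14, 48, 96]
  L1: h(22,14)=(22*31+14)%997=696 h(48,96)=(48*31+96)%997=587 -> [696, 587]
  L2: h(696,587)=(696*31+587)%997=229 -> [229]
  root=229
After append 48 (leaves=[22, 14, 48, 96, 48]):
  L0: [22, 14, 48, 96, 48]
  L1: h(22,14)=(22*31+14)%997=696 h(48,96)=(48*31+96)%997=587 h(48,48)=(48*31+48)%997=539 -> [696, 587, 539]
  L2: h(696,587)=(696*31+587)%997=229 h(539,539)=(539*31+539)%997=299 -> [229, 299]
  L3: h(229,299)=(229*31+299)%997=419 -> [419]
  root=419
After append 90 (leaves=[22, 14, 48, 96, 48, 90]):
  L0: [22, 14, 48, 96, 48, 90]
  L1: h(22,14)=(22*31+14)%997=696 h(48,96)=(48*31+96)%997=587 h(48,90)=(48*31+90)%997=581 -> [696, 587, 581]
  L2: h(696,587)=(696*31+587)%997=229 h(581,581)=(581*31+581)%997=646 -> [229, 646]
  L3: h(229,646)=(229*31+646)%997=766 -> [766]
  root=766
After append 92 (leaves=[22, 14, 48, 96, 48, 90, 92]):
  L0: [22, 14, 48, 96, 48, 90, 92]
  L1: h(22,14)=(22*31+14)%997=696 h(48,96)=(48*31+96)%997=587 h(48,90)=(48*31+90)%997=581 h(92,92)=(92*31+92)%997=950 -> [696, 587, 581, 950]
  L2: h(696,587)=(696*31+587)%997=229 h(581,950)=(581*31+950)%997=18 -> [229, 18]
  L3: h(229,18)=(229*31+18)%997=138 -> [138]
  root=138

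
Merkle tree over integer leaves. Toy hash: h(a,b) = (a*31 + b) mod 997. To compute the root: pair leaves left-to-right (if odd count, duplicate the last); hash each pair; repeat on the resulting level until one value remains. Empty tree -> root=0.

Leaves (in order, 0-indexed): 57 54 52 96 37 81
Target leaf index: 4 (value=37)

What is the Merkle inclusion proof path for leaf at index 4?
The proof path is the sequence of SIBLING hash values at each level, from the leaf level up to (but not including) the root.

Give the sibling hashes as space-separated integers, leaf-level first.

Answer: 81 231 333

Derivation:
L0 (leaves): [57, 54, 52, 96, 37, 81], target index=4
L1: h(57,54)=(57*31+54)%997=824 [pair 0] h(52,96)=(52*31+96)%997=711 [pair 1] h(37,81)=(37*31+81)%997=231 [pair 2] -> [824, 711, 231]
  Sibling for proof at L0: 81
L2: h(824,711)=(824*31+711)%997=333 [pair 0] h(231,231)=(231*31+231)%997=413 [pair 1] -> [333, 413]
  Sibling for proof at L1: 231
L3: h(333,413)=(333*31+413)%997=766 [pair 0] -> [766]
  Sibling for proof at L2: 333
Root: 766
Proof path (sibling hashes from leaf to root): [81, 231, 333]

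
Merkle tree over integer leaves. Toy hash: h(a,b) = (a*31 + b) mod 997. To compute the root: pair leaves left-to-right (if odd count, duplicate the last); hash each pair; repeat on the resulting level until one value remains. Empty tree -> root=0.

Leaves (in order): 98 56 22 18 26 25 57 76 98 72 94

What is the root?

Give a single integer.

Answer: 676

Derivation:
L0: [98, 56, 22, 18, 26, 25, 57, 76, 98, 72, 94]
L1: h(98,56)=(98*31+56)%997=103 h(22,18)=(22*31+18)%997=700 h(26,25)=(26*31+25)%997=831 h(57,76)=(57*31+76)%997=846 h(98,72)=(98*31+72)%997=119 h(94,94)=(94*31+94)%997=17 -> [103, 700, 831, 846, 119, 17]
L2: h(103,700)=(103*31+700)%997=902 h(831,846)=(831*31+846)%997=685 h(119,17)=(119*31+17)%997=715 -> [902, 685, 715]
L3: h(902,685)=(902*31+685)%997=731 h(715,715)=(715*31+715)%997=946 -> [731, 946]
L4: h(731,946)=(731*31+946)%997=676 -> [676]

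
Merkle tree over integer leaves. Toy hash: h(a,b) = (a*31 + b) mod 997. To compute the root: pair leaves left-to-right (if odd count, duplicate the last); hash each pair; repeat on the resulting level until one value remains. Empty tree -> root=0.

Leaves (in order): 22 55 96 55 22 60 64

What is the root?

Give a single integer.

Answer: 755

Derivation:
L0: [22, 55, 96, 55, 22, 60, 64]
L1: h(22,55)=(22*31+55)%997=737 h(96,55)=(96*31+55)%997=40 h(22,60)=(22*31+60)%997=742 h(64,64)=(64*31+64)%997=54 -> [737, 40, 742, 54]
L2: h(737,40)=(737*31+40)%997=953 h(742,54)=(742*31+54)%997=125 -> [953, 125]
L3: h(953,125)=(953*31+125)%997=755 -> [755]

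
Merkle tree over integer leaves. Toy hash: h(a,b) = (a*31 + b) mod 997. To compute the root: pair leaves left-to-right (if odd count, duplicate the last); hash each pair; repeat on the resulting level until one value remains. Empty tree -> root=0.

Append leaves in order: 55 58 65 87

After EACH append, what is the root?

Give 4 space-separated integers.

Answer: 55 766 901 923

Derivation:
After append 55 (leaves=[55]):
  L0: [55]
  root=55
After append 58 (leaves=[55, 58]):
  L0: [55, 58]
  L1: h(55,58)=(55*31+58)%997=766 -> [766]
  root=766
After append 65 (leaves=[55, 58, 65]):
  L0: [55, 58, 65]
  L1: h(55,58)=(55*31+58)%997=766 h(65,65)=(65*31+65)%997=86 -> [766, 86]
  L2: h(766,86)=(766*31+86)%997=901 -> [901]
  root=901
After append 87 (leaves=[55, 58, 65, 87]):
  L0: [55, 58, 65, 87]
  L1: h(55,58)=(55*31+58)%997=766 h(65,87)=(65*31+87)%997=108 -> [766, 108]
  L2: h(766,108)=(766*31+108)%997=923 -> [923]
  root=923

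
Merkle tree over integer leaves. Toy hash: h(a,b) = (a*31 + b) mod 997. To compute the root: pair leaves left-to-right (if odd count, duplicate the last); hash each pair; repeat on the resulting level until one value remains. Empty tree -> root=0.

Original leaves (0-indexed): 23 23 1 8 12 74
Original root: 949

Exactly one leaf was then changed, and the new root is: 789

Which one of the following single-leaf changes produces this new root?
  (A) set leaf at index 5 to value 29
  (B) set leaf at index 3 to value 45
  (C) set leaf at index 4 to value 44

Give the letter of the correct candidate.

Answer: C

Derivation:
Original leaves: [23, 23, 1, 8, 12, 74]
Target new root: 789
Try each candidate change and compute the resulting root:
Candidate A: set leaf[5] = 29 -> leaves = [23, 23, 1, 8, 12, 29]
  L0: [23, 23, 1, 8, 12, 29]
  L1: h(23,23)=(23*31+23)%997=736 h(1,8)=(1*31+8)%997=39 h(12,29)=(12*31+29)%997=401 -> [736, 39, 401]
  L2: h(736,39)=(736*31+39)%997=921 h(401,401)=(401*31+401)%997=868 -> [921, 868]
  L3: h(921,868)=(921*31+868)%997=506 -> [506]
  root = 506 != target 789
Candidate B: set leaf[3] = 45 -> leaves = [23, 23, 1, 45, 12, 74]
  L0: [23, 23, 1, 45, 12, 74]
  L1: h(23,23)=(23*31+23)%997=736 h(1,45)=(1*31+45)%997=76 h(12,74)=(12*31+74)%997=446 -> [736, 76, 446]
  L2: h(736,76)=(736*31+76)%997=958 h(446,446)=(446*31+446)%997=314 -> [958, 314]
  L3: h(958,314)=(958*31+314)%997=102 -> [102]
  root = 102 != target 789
Candidate C: set leaf[4] = 44 -> leaves = [23, 23, 1, 8, 44, 74]
  L0: [23, 23, 1, 8, 44, 74]
  L1: h(23,23)=(23*31+23)%997=736 h(1,8)=(1*31+8)%997=39 h(44,74)=(44*31+74)%997=441 -> [736, 39, 441]
  L2: h(736,39)=(736*31+39)%997=921 h(441,441)=(441*31+441)%997=154 -> [921, 154]
  L3: h(921,154)=(921*31+154)%997=789 -> [789]
  root = 789 == target 789  ** MATCH **
Candidate C produces the target root.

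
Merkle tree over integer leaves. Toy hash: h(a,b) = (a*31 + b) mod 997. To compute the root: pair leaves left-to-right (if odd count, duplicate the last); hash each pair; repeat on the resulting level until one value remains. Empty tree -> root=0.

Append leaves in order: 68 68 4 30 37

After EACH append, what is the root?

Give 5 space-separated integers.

After append 68 (leaves=[68]):
  L0: [68]
  root=68
After append 68 (leaves=[68, 68]):
  L0: [68, 68]
  L1: h(68,68)=(68*31+68)%997=182 -> [182]
  root=182
After append 4 (leaves=[68, 68, 4]):
  L0: [68, 68, 4]
  L1: h(68,68)=(68*31+68)%997=182 h(4,4)=(4*31+4)%997=128 -> [182, 128]
  L2: h(182,128)=(182*31+128)%997=785 -> [785]
  root=785
After append 30 (leaves=[68, 68, 4, 30]):
  L0: [68, 68, 4, 30]
  L1: h(68,68)=(68*31+68)%997=182 h(4,30)=(4*31+30)%997=154 -> [182, 154]
  L2: h(182,154)=(182*31+154)%997=811 -> [811]
  root=811
After append 37 (leaves=[68, 68, 4, 30, 37]):
  L0: [68, 68, 4, 30, 37]
  L1: h(68,68)=(68*31+68)%997=182 h(4,30)=(4*31+30)%997=154 h(37,37)=(37*31+37)%997=187 -> [182, 154, 187]
  L2: h(182,154)=(182*31+154)%997=811 h(187,187)=(187*31+187)%997=2 -> [811, 2]
  L3: h(811,2)=(811*31+2)%997=218 -> [218]
  root=218

Answer: 68 182 785 811 218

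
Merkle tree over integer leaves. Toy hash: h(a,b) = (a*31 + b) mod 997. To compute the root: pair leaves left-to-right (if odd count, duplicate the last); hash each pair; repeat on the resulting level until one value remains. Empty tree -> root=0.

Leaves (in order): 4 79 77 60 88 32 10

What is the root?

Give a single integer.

L0: [4, 79, 77, 60, 88, 32, 10]
L1: h(4,79)=(4*31+79)%997=203 h(77,60)=(77*31+60)%997=453 h(88,32)=(88*31+32)%997=766 h(10,10)=(10*31+10)%997=320 -> [203, 453, 766, 320]
L2: h(203,453)=(203*31+453)%997=764 h(766,320)=(766*31+320)%997=138 -> [764, 138]
L3: h(764,138)=(764*31+138)%997=891 -> [891]

Answer: 891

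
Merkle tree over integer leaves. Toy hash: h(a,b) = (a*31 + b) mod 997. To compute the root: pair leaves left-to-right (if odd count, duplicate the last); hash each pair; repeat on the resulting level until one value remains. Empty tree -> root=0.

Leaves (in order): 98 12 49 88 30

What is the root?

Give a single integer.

Answer: 647

Derivation:
L0: [98, 12, 49, 88, 30]
L1: h(98,12)=(98*31+12)%997=59 h(49,88)=(49*31+88)%997=610 h(30,30)=(30*31+30)%997=960 -> [59, 610, 960]
L2: h(59,610)=(59*31+610)%997=445 h(960,960)=(960*31+960)%997=810 -> [445, 810]
L3: h(445,810)=(445*31+810)%997=647 -> [647]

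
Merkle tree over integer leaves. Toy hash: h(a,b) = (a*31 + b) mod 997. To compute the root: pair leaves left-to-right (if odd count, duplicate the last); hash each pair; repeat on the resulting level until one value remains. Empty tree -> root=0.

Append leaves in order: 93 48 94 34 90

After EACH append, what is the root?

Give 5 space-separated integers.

After append 93 (leaves=[93]):
  L0: [93]
  root=93
After append 48 (leaves=[93, 48]):
  L0: [93, 48]
  L1: h(93,48)=(93*31+48)%997=937 -> [937]
  root=937
After append 94 (leaves=[93, 48, 94]):
  L0: [93, 48, 94]
  L1: h(93,48)=(93*31+48)%997=937 h(94,94)=(94*31+94)%997=17 -> [937, 17]
  L2: h(937,17)=(937*31+17)%997=151 -> [151]
  root=151
After append 34 (leaves=[93, 48, 94, 34]):
  L0: [93, 48, 94, 34]
  L1: h(93,48)=(93*31+48)%997=937 h(94,34)=(94*31+34)%997=954 -> [937, 954]
  L2: h(937,954)=(937*31+954)%997=91 -> [91]
  root=91
After append 90 (leaves=[93, 48, 94, 34, 90]):
  L0: [93, 48, 94, 34, 90]
  L1: h(93,48)=(93*31+48)%997=937 h(94,34)=(94*31+34)%997=954 h(90,90)=(90*31+90)%997=886 -> [937, 954, 886]
  L2: h(937,954)=(937*31+954)%997=91 h(886,886)=(886*31+886)%997=436 -> [91, 436]
  L3: h(91,436)=(91*31+436)%997=266 -> [266]
  root=266

Answer: 93 937 151 91 266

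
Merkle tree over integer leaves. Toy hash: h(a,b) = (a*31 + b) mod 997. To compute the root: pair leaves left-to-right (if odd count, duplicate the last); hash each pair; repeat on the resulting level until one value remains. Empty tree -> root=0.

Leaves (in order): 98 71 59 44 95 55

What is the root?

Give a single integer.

Answer: 265

Derivation:
L0: [98, 71, 59, 44, 95, 55]
L1: h(98,71)=(98*31+71)%997=118 h(59,44)=(59*31+44)%997=876 h(95,55)=(95*31+55)%997=9 -> [118, 876, 9]
L2: h(118,876)=(118*31+876)%997=546 h(9,9)=(9*31+9)%997=288 -> [546, 288]
L3: h(546,288)=(546*31+288)%997=265 -> [265]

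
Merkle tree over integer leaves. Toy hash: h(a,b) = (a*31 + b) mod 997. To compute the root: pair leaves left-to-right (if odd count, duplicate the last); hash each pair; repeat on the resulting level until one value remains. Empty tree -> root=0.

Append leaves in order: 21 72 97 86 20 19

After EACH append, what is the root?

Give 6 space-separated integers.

Answer: 21 723 592 581 605 573

Derivation:
After append 21 (leaves=[21]):
  L0: [21]
  root=21
After append 72 (leaves=[21, 72]):
  L0: [21, 72]
  L1: h(21,72)=(21*31+72)%997=723 -> [723]
  root=723
After append 97 (leaves=[21, 72, 97]):
  L0: [21, 72, 97]
  L1: h(21,72)=(21*31+72)%997=723 h(97,97)=(97*31+97)%997=113 -> [723, 113]
  L2: h(723,113)=(723*31+113)%997=592 -> [592]
  root=592
After append 86 (leaves=[21, 72, 97, 86]):
  L0: [21, 72, 97, 86]
  L1: h(21,72)=(21*31+72)%997=723 h(97,86)=(97*31+86)%997=102 -> [723, 102]
  L2: h(723,102)=(723*31+102)%997=581 -> [581]
  root=581
After append 20 (leaves=[21, 72, 97, 86, 20]):
  L0: [21, 72, 97, 86, 20]
  L1: h(21,72)=(21*31+72)%997=723 h(97,86)=(97*31+86)%997=102 h(20,20)=(20*31+20)%997=640 -> [723, 102, 640]
  L2: h(723,102)=(723*31+102)%997=581 h(640,640)=(640*31+640)%997=540 -> [581, 540]
  L3: h(581,540)=(581*31+540)%997=605 -> [605]
  root=605
After append 19 (leaves=[21, 72, 97, 86, 20, 19]):
  L0: [21, 72, 97, 86, 20, 19]
  L1: h(21,72)=(21*31+72)%997=723 h(97,86)=(97*31+86)%997=102 h(20,19)=(20*31+19)%997=639 -> [723, 102, 639]
  L2: h(723,102)=(723*31+102)%997=581 h(639,639)=(639*31+639)%997=508 -> [581, 508]
  L3: h(581,508)=(581*31+508)%997=573 -> [573]
  root=573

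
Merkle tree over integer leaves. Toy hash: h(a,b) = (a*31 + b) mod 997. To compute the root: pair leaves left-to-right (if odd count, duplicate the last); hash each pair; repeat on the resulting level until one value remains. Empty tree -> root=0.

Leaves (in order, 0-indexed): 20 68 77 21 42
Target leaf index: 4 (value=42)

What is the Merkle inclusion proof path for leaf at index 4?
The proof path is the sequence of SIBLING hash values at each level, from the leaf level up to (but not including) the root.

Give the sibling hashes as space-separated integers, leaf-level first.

L0 (leaves): [20, 68, 77, 21, 42], target index=4
L1: h(20,68)=(20*31+68)%997=688 [pair 0] h(77,21)=(77*31+21)%997=414 [pair 1] h(42,42)=(42*31+42)%997=347 [pair 2] -> [688, 414, 347]
  Sibling for proof at L0: 42
L2: h(688,414)=(688*31+414)%997=805 [pair 0] h(347,347)=(347*31+347)%997=137 [pair 1] -> [805, 137]
  Sibling for proof at L1: 347
L3: h(805,137)=(805*31+137)%997=167 [pair 0] -> [167]
  Sibling for proof at L2: 805
Root: 167
Proof path (sibling hashes from leaf to root): [42, 347, 805]

Answer: 42 347 805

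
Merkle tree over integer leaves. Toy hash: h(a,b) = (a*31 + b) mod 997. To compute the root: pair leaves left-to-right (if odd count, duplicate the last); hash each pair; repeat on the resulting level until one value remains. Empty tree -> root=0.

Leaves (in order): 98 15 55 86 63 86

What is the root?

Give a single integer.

Answer: 891

Derivation:
L0: [98, 15, 55, 86, 63, 86]
L1: h(98,15)=(98*31+15)%997=62 h(55,86)=(55*31+86)%997=794 h(63,86)=(63*31+86)%997=45 -> [62, 794, 45]
L2: h(62,794)=(62*31+794)%997=722 h(45,45)=(45*31+45)%997=443 -> [722, 443]
L3: h(722,443)=(722*31+443)%997=891 -> [891]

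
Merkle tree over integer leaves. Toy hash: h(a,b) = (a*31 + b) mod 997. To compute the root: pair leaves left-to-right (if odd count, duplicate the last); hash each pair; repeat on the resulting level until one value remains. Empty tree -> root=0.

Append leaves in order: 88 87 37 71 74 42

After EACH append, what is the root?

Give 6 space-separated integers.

Answer: 88 821 713 747 230 203

Derivation:
After append 88 (leaves=[88]):
  L0: [88]
  root=88
After append 87 (leaves=[88, 87]):
  L0: [88, 87]
  L1: h(88,87)=(88*31+87)%997=821 -> [821]
  root=821
After append 37 (leaves=[88, 87, 37]):
  L0: [88, 87, 37]
  L1: h(88,87)=(88*31+87)%997=821 h(37,37)=(37*31+37)%997=187 -> [821, 187]
  L2: h(821,187)=(821*31+187)%997=713 -> [713]
  root=713
After append 71 (leaves=[88, 87, 37, 71]):
  L0: [88, 87, 37, 71]
  L1: h(88,87)=(88*31+87)%997=821 h(37,71)=(37*31+71)%997=221 -> [821, 221]
  L2: h(821,221)=(821*31+221)%997=747 -> [747]
  root=747
After append 74 (leaves=[88, 87, 37, 71, 74]):
  L0: [88, 87, 37, 71, 74]
  L1: h(88,87)=(88*31+87)%997=821 h(37,71)=(37*31+71)%997=221 h(74,74)=(74*31+74)%997=374 -> [821, 221, 374]
  L2: h(821,221)=(821*31+221)%997=747 h(374,374)=(374*31+374)%997=4 -> [747, 4]
  L3: h(747,4)=(747*31+4)%997=230 -> [230]
  root=230
After append 42 (leaves=[88, 87, 37, 71, 74, 42]):
  L0: [88, 87, 37, 71, 74, 42]
  L1: h(88,87)=(88*31+87)%997=821 h(37,71)=(37*31+71)%997=221 h(74,42)=(74*31+42)%997=342 -> [821, 221, 342]
  L2: h(821,221)=(821*31+221)%997=747 h(342,342)=(342*31+342)%997=974 -> [747, 974]
  L3: h(747,974)=(747*31+974)%997=203 -> [203]
  root=203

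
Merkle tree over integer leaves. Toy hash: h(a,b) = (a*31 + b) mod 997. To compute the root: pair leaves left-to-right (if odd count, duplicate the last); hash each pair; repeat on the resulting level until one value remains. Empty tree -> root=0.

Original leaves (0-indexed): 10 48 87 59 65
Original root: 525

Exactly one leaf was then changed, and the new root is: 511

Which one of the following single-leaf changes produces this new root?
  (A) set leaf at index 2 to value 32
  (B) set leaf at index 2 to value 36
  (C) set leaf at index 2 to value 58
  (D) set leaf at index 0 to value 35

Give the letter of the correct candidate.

Answer: A

Derivation:
Original leaves: [10, 48, 87, 59, 65]
Target new root: 511
Try each candidate change and compute the resulting root:
Candidate A: set leaf[2] = 32 -> leaves = [10, 48, 32, 59, 65]
  L0: [10, 48, 32, 59, 65]
  L1: h(10,48)=(10*31+48)%997=358 h(32,59)=(32*31+59)%997=54 h(65,65)=(65*31+65)%997=86 -> [358, 54, 86]
  L2: h(358,54)=(358*31+54)%997=185 h(86,86)=(86*31+86)%997=758 -> [185, 758]
  L3: h(185,758)=(185*31+758)%997=511 -> [511]
  root = 511 == target 511  ** MATCH **
Candidate B: set leaf[2] = 36 -> leaves = [10, 48, 36, 59, 65]
  L0: [10, 48, 36, 59, 65]
  L1: h(10,48)=(10*31+48)%997=358 h(36,59)=(36*31+59)%997=178 h(65,65)=(65*31+65)%997=86 -> [358, 178, 86]
  L2: h(358,178)=(358*31+178)%997=309 h(86,86)=(86*31+86)%997=758 -> [309, 758]
  L3: h(309,758)=(309*31+758)%997=367 -> [367]
  root = 367 != target 511
Candidate C: set leaf[2] = 58 -> leaves = [10, 48, 58, 59, 65]
  L0: [10, 48, 58, 59, 65]
  L1: h(10,48)=(10*31+48)%997=358 h(58,59)=(58*31+59)%997=860 h(65,65)=(65*31+65)%997=86 -> [358, 860, 86]
  L2: h(358,860)=(358*31+860)%997=991 h(86,86)=(86*31+86)%997=758 -> [991, 758]
  L3: h(991,758)=(991*31+758)%997=572 -> [572]
  root = 572 != target 511
Candidate D: set leaf[0] = 35 -> leaves = [35, 48, 87, 59, 65]
  L0: [35, 48, 87, 59, 65]
  L1: h(35,48)=(35*31+48)%997=136 h(87,59)=(87*31+59)%997=762 h(65,65)=(65*31+65)%997=86 -> [136, 762, 86]
  L2: h(136,762)=(136*31+762)%997=990 h(86,86)=(86*31+86)%997=758 -> [990, 758]
  L3: h(990,758)=(990*31+758)%997=541 -> [541]
  root = 541 != target 511
Candidate A produces the target root.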